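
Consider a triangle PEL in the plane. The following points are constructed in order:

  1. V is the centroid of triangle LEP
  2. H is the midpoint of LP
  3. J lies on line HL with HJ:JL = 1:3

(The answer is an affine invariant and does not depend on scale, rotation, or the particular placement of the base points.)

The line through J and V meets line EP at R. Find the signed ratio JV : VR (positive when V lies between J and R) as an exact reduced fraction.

JV:VR = 7/8

Work in coordinates with P = (0, 0), E = (1, 0), L = (0, 1).
1. V is the centroid of triangle LEP ⇒ V = (1/3, 1/3)
2. H is the midpoint of LP ⇒ H = (0, 1/2)
3. J lies on line HL with HJ:JL = 1:3 ⇒ J = (0, 5/8)
line JV meets EP at R = (5/7, 0)
V = J + t·(R−J) with t = 7/15, so JV:VR = 7/15:8/15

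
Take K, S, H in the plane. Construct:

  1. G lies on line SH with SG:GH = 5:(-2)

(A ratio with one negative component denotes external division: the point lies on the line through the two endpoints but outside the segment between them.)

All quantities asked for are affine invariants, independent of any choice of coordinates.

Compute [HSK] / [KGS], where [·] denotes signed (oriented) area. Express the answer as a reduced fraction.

Set K = (0, 0), S = (1, 0), H = (0, 1); any affine frame gives the same invariant.
1. G lies on line SH with SG:GH = 5:(-2) ⇒ G = (-2/3, 5/3)
2·[HSK] = -1, 2·[KGS] = -5/3
[HSK]:[KGS] = -1:-5/3 = 3/5

[HSK]:[KGS] = 3/5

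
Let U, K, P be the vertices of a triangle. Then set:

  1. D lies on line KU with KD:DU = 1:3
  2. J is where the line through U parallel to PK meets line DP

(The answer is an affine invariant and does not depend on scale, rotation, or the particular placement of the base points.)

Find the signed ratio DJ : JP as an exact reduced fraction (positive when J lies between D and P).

DJ:JP = -3/4

Work in coordinates with U = (0, 0), K = (1, 0), P = (0, 1).
1. D lies on line KU with KD:DU = 1:3 ⇒ D = (3/4, 0)
2. J is where the line through U parallel to PK meets line DP ⇒ J = (3, -3)
J = D + t·(P−D) with t = -3, so DJ:JP = t:(1−t) = -3:4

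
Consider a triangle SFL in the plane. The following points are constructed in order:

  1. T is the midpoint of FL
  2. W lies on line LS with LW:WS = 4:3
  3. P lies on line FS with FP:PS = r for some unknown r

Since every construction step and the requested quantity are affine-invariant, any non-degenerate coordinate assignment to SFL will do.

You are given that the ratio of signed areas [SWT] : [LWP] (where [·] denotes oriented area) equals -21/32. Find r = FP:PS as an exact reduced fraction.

Work in coordinates with S = (0, 0), F = (1, 0), L = (0, 1).
1. T is the midpoint of FL ⇒ T = (1/2, 1/2)
2. W lies on line LS with LW:WS = 4:3 ⇒ W = (0, 3/7)
3. With FP:PS = r, write λ = r/(r+1) so P = F + λ·(S−F); P is affine-linear in λ
Every point depending on P is an affine combination of P and λ-independent points, so each such coordinate is linear in λ; the λ² term in each signed area is a multiple of (S−F)×(S−F) = 0, so 2·[SWT] and 2·[LWP] are each linear in λ. Evaluating at λ=0 and λ=1:
  2·[SWT] = -3/14,   2·[LWP] = -4/7·λ + 4/7
So [SWT]:[LWP] = (-3/14) / (-4/7·λ + 4/7). Setting this equal to -21/32:
  -3/14 = -21/32·(-4/7·λ + 4/7)  ⇒  λ = 3/7
Then r = λ/(1−λ) = (3/7)/(4/7) = 3/4. Check: with r = 3/4, P = (4/7, 0) and [SWT]:[LWP] = -21/32 as required.

r = 3/4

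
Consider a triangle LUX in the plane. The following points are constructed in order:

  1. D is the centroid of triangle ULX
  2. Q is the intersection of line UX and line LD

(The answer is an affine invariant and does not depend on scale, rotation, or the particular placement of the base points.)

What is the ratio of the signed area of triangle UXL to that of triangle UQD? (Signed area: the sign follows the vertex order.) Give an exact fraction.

Choose coordinates L = (0, 0), U = (1, 0), X = (0, 1).
1. D is the centroid of triangle ULX ⇒ D = (1/3, 1/3)
2. Q is the intersection of line UX and line LD ⇒ Q = (1/2, 1/2)
2·[UXL] = 1, 2·[UQD] = 1/6
[UXL]:[UQD] = 1:1/6 = 6

[UXL]:[UQD] = 6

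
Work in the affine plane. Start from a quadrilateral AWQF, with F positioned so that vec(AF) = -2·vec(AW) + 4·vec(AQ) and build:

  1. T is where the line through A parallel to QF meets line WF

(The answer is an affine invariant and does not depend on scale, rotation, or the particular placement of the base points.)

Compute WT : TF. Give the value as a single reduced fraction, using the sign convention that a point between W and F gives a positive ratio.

WT:TF = -3/2

Choose coordinates A = (0, 0), W = (1, 0), Q = (0, 1), F = (-2, 4).
1. T is where the line through A parallel to QF meets line WF ⇒ T = (-8, 12)
T = W + t·(F−W) with t = 3, so WT:TF = t:(1−t) = 3:-2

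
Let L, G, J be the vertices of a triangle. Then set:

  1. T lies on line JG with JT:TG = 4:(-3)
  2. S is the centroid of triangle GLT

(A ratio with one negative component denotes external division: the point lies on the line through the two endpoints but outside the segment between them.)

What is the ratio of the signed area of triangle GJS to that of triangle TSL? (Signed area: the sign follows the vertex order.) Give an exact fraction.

Assign L = (0, 0), G = (1, 0), J = (0, 1) — the answer is frame-independent, so this choice is without loss of generality.
1. T lies on line JG with JT:TG = 4:(-3) ⇒ T = (4, -3)
2. S is the centroid of triangle GLT ⇒ S = (5/3, -1)
2·[GJS] = 1/3, 2·[TSL] = 1
[GJS]:[TSL] = 1/3:1 = 1/3

[GJS]:[TSL] = 1/3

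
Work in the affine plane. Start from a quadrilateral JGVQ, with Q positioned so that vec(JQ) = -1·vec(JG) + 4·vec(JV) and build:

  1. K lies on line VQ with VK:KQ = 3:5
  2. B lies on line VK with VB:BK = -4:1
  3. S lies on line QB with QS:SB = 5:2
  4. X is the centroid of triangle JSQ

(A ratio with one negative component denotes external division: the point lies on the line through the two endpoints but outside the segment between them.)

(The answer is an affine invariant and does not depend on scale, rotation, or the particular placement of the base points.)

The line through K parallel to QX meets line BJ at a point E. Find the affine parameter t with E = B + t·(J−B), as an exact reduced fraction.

Set J = (0, 0), G = (1, 0), V = (0, 1), Q = (-1, 4); any affine frame gives the same invariant.
1. K lies on line VQ with VK:KQ = 3:5 ⇒ K = (-3/8, 17/8)
2. B lies on line VK with VB:BK = -4:1 ⇒ B = (-1/2, 5/2)
3. S lies on line QB with QS:SB = 5:2 ⇒ S = (-9/14, 41/14)
4. X is the centroid of triangle JSQ ⇒ X = (-23/42, 97/42)
through K parallel to QX: direction (19/42, -71/42); meets BJ at E = (-55/96, 275/96)
E = B + t·(J−B) with t = -7/48

t = -7/48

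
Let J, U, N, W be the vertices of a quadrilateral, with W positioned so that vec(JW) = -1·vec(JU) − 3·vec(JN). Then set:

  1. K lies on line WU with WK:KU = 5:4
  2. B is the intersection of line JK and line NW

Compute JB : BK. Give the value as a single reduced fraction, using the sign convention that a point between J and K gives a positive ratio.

Choose coordinates J = (0, 0), U = (1, 0), N = (0, 1), W = (-1, -3).
1. K lies on line WU with WK:KU = 5:4 ⇒ K = (1/9, -4/3)
2. B is the intersection of line JK and line NW ⇒ B = (-1/16, 3/4)
B = J + t·(K−J) with t = -9/16, so JB:BK = t:(1−t) = -9/16:25/16

JB:BK = -9/25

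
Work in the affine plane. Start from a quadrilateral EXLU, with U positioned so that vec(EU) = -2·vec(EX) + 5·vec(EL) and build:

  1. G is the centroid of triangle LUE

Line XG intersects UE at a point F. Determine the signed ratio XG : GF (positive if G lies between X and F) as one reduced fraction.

Choose coordinates E = (0, 0), X = (1, 0), L = (0, 1), U = (-2, 5).
1. G is the centroid of triangle LUE ⇒ G = (-2/3, 2)
line XG meets UE at F = (-12/13, 30/13)
G = X + t·(F−X) with t = 13/15, so XG:GF = 13/15:2/15

XG:GF = 13/2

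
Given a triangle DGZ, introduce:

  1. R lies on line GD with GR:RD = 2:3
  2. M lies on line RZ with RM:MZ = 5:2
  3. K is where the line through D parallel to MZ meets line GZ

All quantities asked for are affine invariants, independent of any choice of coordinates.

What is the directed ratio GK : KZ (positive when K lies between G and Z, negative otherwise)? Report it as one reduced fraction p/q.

Choose coordinates D = (0, 0), G = (1, 0), Z = (0, 1).
1. R lies on line GD with GR:RD = 2:3 ⇒ R = (3/5, 0)
2. M lies on line RZ with RM:MZ = 5:2 ⇒ M = (6/35, 5/7)
3. K is where the line through D parallel to MZ meets line GZ ⇒ K = (-3/2, 5/2)
K = G + t·(Z−G) with t = 5/2, so GK:KZ = t:(1−t) = 5/2:-3/2

GK:KZ = -5/3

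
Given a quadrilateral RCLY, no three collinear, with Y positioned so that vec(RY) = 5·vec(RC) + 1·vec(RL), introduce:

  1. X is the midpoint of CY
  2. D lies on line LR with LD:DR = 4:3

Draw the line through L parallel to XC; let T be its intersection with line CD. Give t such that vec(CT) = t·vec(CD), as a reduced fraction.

Choose coordinates R = (0, 0), C = (1, 0), L = (0, 1), Y = (5, 1).
1. X is the midpoint of CY ⇒ X = (3, 1/2)
2. D lies on line LR with LD:DR = 4:3 ⇒ D = (0, 3/7)
through L parallel to XC: direction (-2, -1/2); meets CD at T = (-16/19, 15/19)
T = C + t·(D−C) with t = 35/19

t = 35/19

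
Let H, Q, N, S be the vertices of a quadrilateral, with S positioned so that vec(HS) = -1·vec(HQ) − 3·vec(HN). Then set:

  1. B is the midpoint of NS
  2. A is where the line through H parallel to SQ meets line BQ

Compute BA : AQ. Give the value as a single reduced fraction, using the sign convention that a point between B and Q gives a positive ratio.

Assign H = (0, 0), Q = (1, 0), N = (0, 1), S = (-1, -3) — the answer is frame-independent, so this choice is without loss of generality.
1. B is the midpoint of NS ⇒ B = (-1/2, -1)
2. A is where the line through H parallel to SQ meets line BQ ⇒ A = (-4/5, -6/5)
A = B + t·(Q−B) with t = -1/5, so BA:AQ = t:(1−t) = -1/5:6/5

BA:AQ = -1/6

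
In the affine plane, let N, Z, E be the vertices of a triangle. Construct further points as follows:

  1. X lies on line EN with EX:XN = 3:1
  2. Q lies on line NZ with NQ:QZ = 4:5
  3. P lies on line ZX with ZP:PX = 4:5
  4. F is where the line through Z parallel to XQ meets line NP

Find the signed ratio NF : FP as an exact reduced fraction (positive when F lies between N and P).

Work in coordinates with N = (0, 0), Z = (1, 0), E = (0, 1).
1. X lies on line EN with EX:XN = 3:1 ⇒ X = (0, 1/4)
2. Q lies on line NZ with NQ:QZ = 4:5 ⇒ Q = (4/9, 0)
3. P lies on line ZX with ZP:PX = 4:5 ⇒ P = (5/9, 1/9)
4. F is where the line through Z parallel to XQ meets line NP ⇒ F = (45/61, 9/61)
F = N + t·(P−N) with t = 81/61, so NF:FP = t:(1−t) = 81/61:-20/61

NF:FP = -81/20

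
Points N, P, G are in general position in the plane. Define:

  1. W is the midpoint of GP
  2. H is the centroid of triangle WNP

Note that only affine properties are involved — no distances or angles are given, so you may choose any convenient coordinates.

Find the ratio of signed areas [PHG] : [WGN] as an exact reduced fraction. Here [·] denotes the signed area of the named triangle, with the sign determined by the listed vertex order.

[PHG]:[WGN] = -2/3

Work in coordinates with N = (0, 0), P = (1, 0), G = (0, 1).
1. W is the midpoint of GP ⇒ W = (1/2, 1/2)
2. H is the centroid of triangle WNP ⇒ H = (1/2, 1/6)
2·[PHG] = -1/3, 2·[WGN] = 1/2
[PHG]:[WGN] = -1/3:1/2 = -2/3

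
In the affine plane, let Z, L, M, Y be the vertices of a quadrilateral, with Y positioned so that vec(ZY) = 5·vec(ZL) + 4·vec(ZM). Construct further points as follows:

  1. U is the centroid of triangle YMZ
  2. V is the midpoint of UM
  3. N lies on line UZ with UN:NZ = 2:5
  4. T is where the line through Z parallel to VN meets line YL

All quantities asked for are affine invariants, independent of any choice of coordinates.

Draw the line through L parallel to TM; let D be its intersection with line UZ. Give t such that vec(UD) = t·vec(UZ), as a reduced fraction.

t = 43/70

Assign Z = (0, 0), L = (1, 0), M = (0, 1), Y = (5, 4) — the answer is frame-independent, so this choice is without loss of generality.
1. U is the centroid of triangle YMZ ⇒ U = (5/3, 5/3)
2. V is the midpoint of UM ⇒ V = (5/6, 4/3)
3. N lies on line UZ with UN:NZ = 2:5 ⇒ N = (25/21, 25/21)
4. T is where the line through Z parallel to VN meets line YL ⇒ T = (5/7, -2/7)
through L parallel to TM: direction (-5/7, 9/7); meets UZ at D = (9/14, 9/14)
D = U + t·(Z−U) with t = 43/70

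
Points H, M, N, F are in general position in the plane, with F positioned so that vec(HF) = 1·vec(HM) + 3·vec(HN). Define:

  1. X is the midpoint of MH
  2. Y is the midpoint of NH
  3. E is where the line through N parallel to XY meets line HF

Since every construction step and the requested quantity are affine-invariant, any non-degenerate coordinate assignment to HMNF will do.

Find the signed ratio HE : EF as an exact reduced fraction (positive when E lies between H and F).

Choose coordinates H = (0, 0), M = (1, 0), N = (0, 1), F = (1, 3).
1. X is the midpoint of MH ⇒ X = (1/2, 0)
2. Y is the midpoint of NH ⇒ Y = (0, 1/2)
3. E is where the line through N parallel to XY meets line HF ⇒ E = (1/4, 3/4)
E = H + t·(F−H) with t = 1/4, so HE:EF = t:(1−t) = 1/4:3/4

HE:EF = 1/3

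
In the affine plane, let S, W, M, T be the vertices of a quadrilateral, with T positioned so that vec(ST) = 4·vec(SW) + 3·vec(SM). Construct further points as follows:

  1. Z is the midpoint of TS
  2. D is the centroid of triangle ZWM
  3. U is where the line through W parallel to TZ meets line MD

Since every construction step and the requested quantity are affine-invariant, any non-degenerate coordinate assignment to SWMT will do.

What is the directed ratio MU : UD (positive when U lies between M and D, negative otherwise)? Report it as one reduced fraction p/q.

Set S = (0, 0), W = (1, 0), M = (0, 1), T = (4, 3); any affine frame gives the same invariant.
1. Z is the midpoint of TS ⇒ Z = (2, 3/2)
2. D is the centroid of triangle ZWM ⇒ D = (1, 5/6)
3. U is where the line through W parallel to TZ meets line MD ⇒ U = (21/11, 15/22)
U = M + t·(D−M) with t = 21/11, so MU:UD = t:(1−t) = 21/11:-10/11

MU:UD = -21/10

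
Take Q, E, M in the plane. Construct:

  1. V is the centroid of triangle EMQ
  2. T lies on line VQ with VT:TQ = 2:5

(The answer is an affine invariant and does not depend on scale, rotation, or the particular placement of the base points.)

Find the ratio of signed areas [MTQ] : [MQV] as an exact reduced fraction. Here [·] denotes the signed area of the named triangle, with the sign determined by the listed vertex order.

Work in coordinates with Q = (0, 0), E = (1, 0), M = (0, 1).
1. V is the centroid of triangle EMQ ⇒ V = (1/3, 1/3)
2. T lies on line VQ with VT:TQ = 2:5 ⇒ T = (5/21, 5/21)
2·[MTQ] = -5/21, 2·[MQV] = 1/3
[MTQ]:[MQV] = -5/21:1/3 = -5/7

[MTQ]:[MQV] = -5/7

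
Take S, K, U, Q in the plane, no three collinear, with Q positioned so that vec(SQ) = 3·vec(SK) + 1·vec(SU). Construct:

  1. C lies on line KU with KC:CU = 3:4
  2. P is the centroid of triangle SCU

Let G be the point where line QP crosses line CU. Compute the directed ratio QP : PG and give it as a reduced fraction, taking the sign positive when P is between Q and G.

QP:PG = -10

Assign S = (0, 0), K = (1, 0), U = (0, 1), Q = (3, 1) — the answer is frame-independent, so this choice is without loss of generality.
1. C lies on line KU with KC:CU = 3:4 ⇒ C = (4/7, 3/7)
2. P is the centroid of triangle SCU ⇒ P = (4/21, 10/21)
line QP meets CU at G = (33/70, 37/70)
P = Q + t·(G−Q) with t = 10/9, so QP:PG = 10/9:-1/9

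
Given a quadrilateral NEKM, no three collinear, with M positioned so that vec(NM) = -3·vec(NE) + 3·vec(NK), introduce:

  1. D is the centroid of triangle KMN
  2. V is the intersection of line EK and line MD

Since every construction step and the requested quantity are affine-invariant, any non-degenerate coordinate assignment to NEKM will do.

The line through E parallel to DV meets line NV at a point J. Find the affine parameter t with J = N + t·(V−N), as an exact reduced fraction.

Assign N = (0, 0), E = (1, 0), K = (0, 1), M = (-3, 3) — the answer is frame-independent, so this choice is without loss of generality.
1. D is the centroid of triangle KMN ⇒ D = (-1, 4/3)
2. V is the intersection of line EK and line MD ⇒ V = (3, -2)
through E parallel to DV: direction (4, -10/3); meets NV at J = (5, -10/3)
J = N + t·(V−N) with t = 5/3

t = 5/3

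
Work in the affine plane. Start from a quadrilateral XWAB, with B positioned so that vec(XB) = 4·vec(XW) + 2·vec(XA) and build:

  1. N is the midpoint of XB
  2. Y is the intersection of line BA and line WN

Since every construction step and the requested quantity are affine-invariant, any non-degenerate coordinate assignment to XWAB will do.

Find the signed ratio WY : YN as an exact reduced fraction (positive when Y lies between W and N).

Assign X = (0, 0), W = (1, 0), A = (0, 1), B = (4, 2) — the answer is frame-independent, so this choice is without loss of generality.
1. N is the midpoint of XB ⇒ N = (2, 1)
2. Y is the intersection of line BA and line WN ⇒ Y = (8/3, 5/3)
Y = W + t·(N−W) with t = 5/3, so WY:YN = t:(1−t) = 5/3:-2/3

WY:YN = -5/2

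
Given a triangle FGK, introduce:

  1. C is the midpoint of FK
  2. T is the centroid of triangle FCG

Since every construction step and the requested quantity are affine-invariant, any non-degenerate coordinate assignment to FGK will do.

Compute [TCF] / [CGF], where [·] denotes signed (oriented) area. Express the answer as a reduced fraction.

[TCF]:[CGF] = -1/3

Work in coordinates with F = (0, 0), G = (1, 0), K = (0, 1).
1. C is the midpoint of FK ⇒ C = (0, 1/2)
2. T is the centroid of triangle FCG ⇒ T = (1/3, 1/6)
2·[TCF] = 1/6, 2·[CGF] = -1/2
[TCF]:[CGF] = 1/6:-1/2 = -1/3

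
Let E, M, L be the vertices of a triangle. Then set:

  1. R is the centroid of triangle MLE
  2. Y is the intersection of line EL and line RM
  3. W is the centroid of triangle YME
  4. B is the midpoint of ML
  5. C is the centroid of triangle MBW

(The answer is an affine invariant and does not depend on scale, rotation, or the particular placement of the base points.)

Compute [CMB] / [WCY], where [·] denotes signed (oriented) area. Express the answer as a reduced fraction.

[CMB]:[WCY] = 3/4

Set E = (0, 0), M = (1, 0), L = (0, 1); any affine frame gives the same invariant.
1. R is the centroid of triangle MLE ⇒ R = (1/3, 1/3)
2. Y is the intersection of line EL and line RM ⇒ Y = (0, 1/2)
3. W is the centroid of triangle YME ⇒ W = (1/3, 1/6)
4. B is the midpoint of ML ⇒ B = (1/2, 1/2)
5. C is the centroid of triangle MBW ⇒ C = (11/18, 2/9)
2·[CMB] = 1/12, 2·[WCY] = 1/9
[CMB]:[WCY] = 1/12:1/9 = 3/4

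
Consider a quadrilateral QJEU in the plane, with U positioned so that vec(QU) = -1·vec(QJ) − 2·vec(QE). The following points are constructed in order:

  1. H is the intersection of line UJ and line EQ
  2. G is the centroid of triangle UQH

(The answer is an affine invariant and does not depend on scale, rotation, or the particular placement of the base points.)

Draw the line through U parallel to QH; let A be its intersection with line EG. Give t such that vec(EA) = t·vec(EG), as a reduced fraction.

t = 3

Choose coordinates Q = (0, 0), J = (1, 0), E = (0, 1), U = (-1, -2).
1. H is the intersection of line UJ and line EQ ⇒ H = (0, -1)
2. G is the centroid of triangle UQH ⇒ G = (-1/3, -1)
through U parallel to QH: direction (0, -1); meets EG at A = (-1, -5)
A = E + t·(G−E) with t = 3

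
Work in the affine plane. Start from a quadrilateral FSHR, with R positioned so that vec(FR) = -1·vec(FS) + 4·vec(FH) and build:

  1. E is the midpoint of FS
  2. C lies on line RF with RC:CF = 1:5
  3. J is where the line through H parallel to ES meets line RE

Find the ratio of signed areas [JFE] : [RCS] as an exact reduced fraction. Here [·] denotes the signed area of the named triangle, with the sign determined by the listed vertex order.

[JFE]:[RCS] = 3/4

Set F = (0, 0), S = (1, 0), H = (0, 1), R = (-1, 4); any affine frame gives the same invariant.
1. E is the midpoint of FS ⇒ E = (1/2, 0)
2. C lies on line RF with RC:CF = 1:5 ⇒ C = (-5/6, 10/3)
3. J is where the line through H parallel to ES meets line RE ⇒ J = (1/8, 1)
2·[JFE] = 1/2, 2·[RCS] = 2/3
[JFE]:[RCS] = 1/2:2/3 = 3/4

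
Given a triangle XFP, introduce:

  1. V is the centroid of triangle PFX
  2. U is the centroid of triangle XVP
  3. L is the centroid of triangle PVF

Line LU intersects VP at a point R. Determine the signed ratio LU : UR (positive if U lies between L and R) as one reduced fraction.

LU:UR = -2

Choose coordinates X = (0, 0), F = (1, 0), P = (0, 1).
1. V is the centroid of triangle PFX ⇒ V = (1/3, 1/3)
2. U is the centroid of triangle XVP ⇒ U = (1/9, 4/9)
3. L is the centroid of triangle PVF ⇒ L = (4/9, 4/9)
line LU meets VP at R = (5/18, 4/9)
U = L + t·(R−L) with t = 2, so LU:UR = 2:-1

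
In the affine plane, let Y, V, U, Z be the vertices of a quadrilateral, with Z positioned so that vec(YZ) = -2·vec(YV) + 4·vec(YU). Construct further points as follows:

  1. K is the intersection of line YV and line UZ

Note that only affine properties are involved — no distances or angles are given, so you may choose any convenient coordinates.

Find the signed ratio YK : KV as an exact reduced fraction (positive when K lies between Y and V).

Assign Y = (0, 0), V = (1, 0), U = (0, 1), Z = (-2, 4) — the answer is frame-independent, so this choice is without loss of generality.
1. K is the intersection of line YV and line UZ ⇒ K = (2/3, 0)
K = Y + t·(V−Y) with t = 2/3, so YK:KV = t:(1−t) = 2/3:1/3

YK:KV = 2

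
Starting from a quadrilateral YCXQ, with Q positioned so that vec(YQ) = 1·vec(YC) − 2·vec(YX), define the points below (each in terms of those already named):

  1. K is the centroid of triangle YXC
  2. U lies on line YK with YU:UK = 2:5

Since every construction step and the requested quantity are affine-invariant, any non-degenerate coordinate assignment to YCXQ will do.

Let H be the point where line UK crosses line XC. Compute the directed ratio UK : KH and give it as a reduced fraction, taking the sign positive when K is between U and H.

Work in coordinates with Y = (0, 0), C = (1, 0), X = (0, 1), Q = (1, -2).
1. K is the centroid of triangle YXC ⇒ K = (1/3, 1/3)
2. U lies on line YK with YU:UK = 2:5 ⇒ U = (2/21, 2/21)
line UK meets XC at H = (1/2, 1/2)
K = U + t·(H−U) with t = 10/17, so UK:KH = 10/17:7/17

UK:KH = 10/7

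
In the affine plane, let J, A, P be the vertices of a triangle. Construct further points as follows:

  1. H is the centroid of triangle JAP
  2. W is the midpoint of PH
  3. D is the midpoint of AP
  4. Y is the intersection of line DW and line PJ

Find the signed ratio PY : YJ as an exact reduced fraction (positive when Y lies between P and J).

Assign J = (0, 0), A = (1, 0), P = (0, 1) — the answer is frame-independent, so this choice is without loss of generality.
1. H is the centroid of triangle JAP ⇒ H = (1/3, 1/3)
2. W is the midpoint of PH ⇒ W = (1/6, 2/3)
3. D is the midpoint of AP ⇒ D = (1/2, 1/2)
4. Y is the intersection of line DW and line PJ ⇒ Y = (0, 3/4)
Y = P + t·(J−P) with t = 1/4, so PY:YJ = t:(1−t) = 1/4:3/4

PY:YJ = 1/3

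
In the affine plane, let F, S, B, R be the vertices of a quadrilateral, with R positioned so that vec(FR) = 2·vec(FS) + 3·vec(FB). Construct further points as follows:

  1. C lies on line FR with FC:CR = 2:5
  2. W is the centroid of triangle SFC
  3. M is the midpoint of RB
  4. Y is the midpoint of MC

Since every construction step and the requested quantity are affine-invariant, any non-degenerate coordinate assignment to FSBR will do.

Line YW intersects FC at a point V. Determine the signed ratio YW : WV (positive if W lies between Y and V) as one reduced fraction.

Choose coordinates F = (0, 0), S = (1, 0), B = (0, 1), R = (2, 3).
1. C lies on line FR with FC:CR = 2:5 ⇒ C = (4/7, 6/7)
2. W is the centroid of triangle SFC ⇒ W = (11/21, 2/7)
3. M is the midpoint of RB ⇒ M = (1, 2)
4. Y is the midpoint of MC ⇒ Y = (11/14, 10/7)
line YW meets FC at V = (44/63, 22/21)
W = Y + t·(V−Y) with t = 3, so YW:WV = 3:-2

YW:WV = -3/2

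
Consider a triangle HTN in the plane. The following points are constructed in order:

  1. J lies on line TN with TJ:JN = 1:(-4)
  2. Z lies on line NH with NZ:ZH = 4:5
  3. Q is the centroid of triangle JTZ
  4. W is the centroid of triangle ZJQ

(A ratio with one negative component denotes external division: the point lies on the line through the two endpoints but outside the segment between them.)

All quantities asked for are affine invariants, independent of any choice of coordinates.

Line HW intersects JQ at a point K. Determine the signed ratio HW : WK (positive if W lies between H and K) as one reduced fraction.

HW:WK = 83/4

Work in coordinates with H = (0, 0), T = (1, 0), N = (0, 1).
1. J lies on line TN with TJ:JN = 1:(-4) ⇒ J = (4/3, -1/3)
2. Z lies on line NH with NZ:ZH = 4:5 ⇒ Z = (0, 5/9)
3. Q is the centroid of triangle JTZ ⇒ Q = (7/9, 2/27)
4. W is the centroid of triangle ZJQ ⇒ W = (19/27, 8/81)
line HW meets JQ at K = (551/747, 232/2241)
W = H + t·(K−H) with t = 83/87, so HW:WK = 83/87:4/87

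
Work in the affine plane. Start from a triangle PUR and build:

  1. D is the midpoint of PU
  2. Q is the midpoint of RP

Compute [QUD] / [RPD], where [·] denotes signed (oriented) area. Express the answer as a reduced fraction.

[QUD]:[RPD] = -1/2

Assign P = (0, 0), U = (1, 0), R = (0, 1) — the answer is frame-independent, so this choice is without loss of generality.
1. D is the midpoint of PU ⇒ D = (1/2, 0)
2. Q is the midpoint of RP ⇒ Q = (0, 1/2)
2·[QUD] = -1/4, 2·[RPD] = 1/2
[QUD]:[RPD] = -1/4:1/2 = -1/2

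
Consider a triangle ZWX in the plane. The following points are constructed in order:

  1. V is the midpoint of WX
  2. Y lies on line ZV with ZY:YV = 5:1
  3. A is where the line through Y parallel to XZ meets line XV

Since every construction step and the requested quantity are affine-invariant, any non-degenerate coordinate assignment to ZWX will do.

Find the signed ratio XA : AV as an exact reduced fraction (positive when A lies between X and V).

Choose coordinates Z = (0, 0), W = (1, 0), X = (0, 1).
1. V is the midpoint of WX ⇒ V = (1/2, 1/2)
2. Y lies on line ZV with ZY:YV = 5:1 ⇒ Y = (5/12, 5/12)
3. A is where the line through Y parallel to XZ meets line XV ⇒ A = (5/12, 7/12)
A = X + t·(V−X) with t = 5/6, so XA:AV = t:(1−t) = 5/6:1/6

XA:AV = 5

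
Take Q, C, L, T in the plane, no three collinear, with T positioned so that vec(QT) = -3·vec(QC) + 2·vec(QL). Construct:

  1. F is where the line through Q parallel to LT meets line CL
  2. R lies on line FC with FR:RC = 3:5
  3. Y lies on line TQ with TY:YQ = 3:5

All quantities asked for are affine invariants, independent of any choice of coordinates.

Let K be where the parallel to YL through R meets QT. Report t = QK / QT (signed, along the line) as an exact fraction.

t = -11/128

Work in coordinates with Q = (0, 0), C = (1, 0), L = (0, 1), T = (-3, 2).
1. F is where the line through Q parallel to LT meets line CL ⇒ F = (3/2, -1/2)
2. R lies on line FC with FR:RC = 3:5 ⇒ R = (21/16, -5/16)
3. Y lies on line TQ with TY:YQ = 3:5 ⇒ Y = (-15/8, 5/4)
through R parallel to YL: direction (15/8, -1/4); meets QT at K = (33/128, -11/64)
K = Q + t·(T−Q) with t = -11/128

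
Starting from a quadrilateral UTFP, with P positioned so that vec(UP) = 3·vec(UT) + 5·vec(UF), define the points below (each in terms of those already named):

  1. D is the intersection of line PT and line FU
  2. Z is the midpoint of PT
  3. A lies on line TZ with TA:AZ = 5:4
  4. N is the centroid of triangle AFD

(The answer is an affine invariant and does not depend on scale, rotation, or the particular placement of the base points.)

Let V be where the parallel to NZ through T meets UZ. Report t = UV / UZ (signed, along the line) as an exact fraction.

t = 137/74

Assign U = (0, 0), T = (1, 0), F = (0, 1), P = (3, 5) — the answer is frame-independent, so this choice is without loss of generality.
1. D is the intersection of line PT and line FU ⇒ D = (0, -5/2)
2. Z is the midpoint of PT ⇒ Z = (2, 5/2)
3. A lies on line TZ with TA:AZ = 5:4 ⇒ A = (14/9, 25/18)
4. N is the centroid of triangle AFD ⇒ N = (14/27, -1/27)
through T parallel to NZ: direction (40/27, 137/54); meets UZ at V = (137/37, 685/148)
V = U + t·(Z−U) with t = 137/74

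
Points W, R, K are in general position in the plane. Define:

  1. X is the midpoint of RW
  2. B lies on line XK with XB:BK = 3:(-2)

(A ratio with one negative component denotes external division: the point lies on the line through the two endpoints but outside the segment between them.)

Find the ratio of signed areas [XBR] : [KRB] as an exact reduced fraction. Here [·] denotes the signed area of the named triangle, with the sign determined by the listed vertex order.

[XBR]:[KRB] = -3/2

Set W = (0, 0), R = (1, 0), K = (0, 1); any affine frame gives the same invariant.
1. X is the midpoint of RW ⇒ X = (1/2, 0)
2. B lies on line XK with XB:BK = 3:(-2) ⇒ B = (-1, 3)
2·[XBR] = -3/2, 2·[KRB] = 1
[XBR]:[KRB] = -3/2:1 = -3/2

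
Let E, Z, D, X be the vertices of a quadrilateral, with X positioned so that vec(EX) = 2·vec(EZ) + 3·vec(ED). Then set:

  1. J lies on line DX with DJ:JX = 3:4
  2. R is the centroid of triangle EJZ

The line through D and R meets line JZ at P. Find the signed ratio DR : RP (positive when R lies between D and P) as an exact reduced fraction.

Work in coordinates with E = (0, 0), Z = (1, 0), D = (0, 1), X = (2, 3).
1. J lies on line DX with DJ:JX = 3:4 ⇒ J = (6/7, 13/7)
2. R is the centroid of triangle EJZ ⇒ R = (13/21, 13/21)
line DR meets JZ at P = (156/161, 65/161)
R = D + t·(P−D) with t = 23/36, so DR:RP = 23/36:13/36

DR:RP = 23/13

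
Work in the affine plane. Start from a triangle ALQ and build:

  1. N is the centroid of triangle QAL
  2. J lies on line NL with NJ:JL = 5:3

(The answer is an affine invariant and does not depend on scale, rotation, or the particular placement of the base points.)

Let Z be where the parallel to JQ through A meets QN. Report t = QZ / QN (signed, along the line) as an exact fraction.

Work in coordinates with A = (0, 0), L = (1, 0), Q = (0, 1).
1. N is the centroid of triangle QAL ⇒ N = (1/3, 1/3)
2. J lies on line NL with NJ:JL = 5:3 ⇒ J = (3/4, 1/8)
through A parallel to JQ: direction (-3/4, 7/8); meets QN at Z = (6/5, -7/5)
Z = Q + t·(N−Q) with t = 18/5

t = 18/5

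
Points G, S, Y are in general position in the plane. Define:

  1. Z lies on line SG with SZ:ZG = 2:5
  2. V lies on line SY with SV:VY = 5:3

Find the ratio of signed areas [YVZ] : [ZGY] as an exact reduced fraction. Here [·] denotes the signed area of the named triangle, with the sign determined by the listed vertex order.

Choose coordinates G = (0, 0), S = (1, 0), Y = (0, 1).
1. Z lies on line SG with SZ:ZG = 2:5 ⇒ Z = (5/7, 0)
2. V lies on line SY with SV:VY = 5:3 ⇒ V = (3/8, 5/8)
2·[YVZ] = -3/28, 2·[ZGY] = -5/7
[YVZ]:[ZGY] = -3/28:-5/7 = 3/20

[YVZ]:[ZGY] = 3/20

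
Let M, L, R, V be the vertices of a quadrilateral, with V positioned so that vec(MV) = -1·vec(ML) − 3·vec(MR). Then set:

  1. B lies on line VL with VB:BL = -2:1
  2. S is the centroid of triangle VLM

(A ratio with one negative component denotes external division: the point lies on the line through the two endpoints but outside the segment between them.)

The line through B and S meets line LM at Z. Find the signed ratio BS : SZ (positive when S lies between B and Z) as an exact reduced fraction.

Set M = (0, 0), L = (1, 0), R = (0, 1), V = (-1, -3); any affine frame gives the same invariant.
1. B lies on line VL with VB:BL = -2:1 ⇒ B = (3, 3)
2. S is the centroid of triangle VLM ⇒ S = (0, -1)
line BS meets LM at Z = (3/4, 0)
S = B + t·(Z−B) with t = 4/3, so BS:SZ = 4/3:-1/3

BS:SZ = -4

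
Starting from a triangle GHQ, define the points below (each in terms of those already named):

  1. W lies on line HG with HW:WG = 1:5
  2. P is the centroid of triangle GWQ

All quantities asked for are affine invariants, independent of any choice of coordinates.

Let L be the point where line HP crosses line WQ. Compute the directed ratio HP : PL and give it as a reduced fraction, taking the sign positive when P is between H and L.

Choose coordinates G = (0, 0), H = (1, 0), Q = (0, 1).
1. W lies on line HG with HW:WG = 1:5 ⇒ W = (5/6, 0)
2. P is the centroid of triangle GWQ ⇒ P = (5/18, 1/3)
line HP meets WQ at L = (35/48, 1/8)
P = H + t·(L−H) with t = 8/3, so HP:PL = 8/3:-5/3

HP:PL = -8/5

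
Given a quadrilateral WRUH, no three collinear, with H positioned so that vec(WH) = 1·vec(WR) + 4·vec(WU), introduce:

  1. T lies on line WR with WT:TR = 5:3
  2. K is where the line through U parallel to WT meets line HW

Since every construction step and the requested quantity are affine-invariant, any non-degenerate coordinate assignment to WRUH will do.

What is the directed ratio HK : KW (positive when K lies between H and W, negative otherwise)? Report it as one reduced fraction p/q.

HK:KW = 3

Choose coordinates W = (0, 0), R = (1, 0), U = (0, 1), H = (1, 4).
1. T lies on line WR with WT:TR = 5:3 ⇒ T = (5/8, 0)
2. K is where the line through U parallel to WT meets line HW ⇒ K = (1/4, 1)
K = H + t·(W−H) with t = 3/4, so HK:KW = t:(1−t) = 3/4:1/4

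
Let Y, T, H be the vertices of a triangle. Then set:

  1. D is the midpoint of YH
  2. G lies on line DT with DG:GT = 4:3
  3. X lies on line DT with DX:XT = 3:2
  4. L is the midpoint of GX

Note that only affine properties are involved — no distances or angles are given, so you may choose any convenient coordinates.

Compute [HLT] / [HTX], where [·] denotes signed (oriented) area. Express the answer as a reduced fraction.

[HLT]:[HTX] = -29/28

Choose coordinates Y = (0, 0), T = (1, 0), H = (0, 1).
1. D is the midpoint of YH ⇒ D = (0, 1/2)
2. G lies on line DT with DG:GT = 4:3 ⇒ G = (4/7, 3/14)
3. X lies on line DT with DX:XT = 3:2 ⇒ X = (3/5, 1/5)
4. L is the midpoint of GX ⇒ L = (41/70, 29/140)
2·[HLT] = 29/140, 2·[HTX] = -1/5
[HLT]:[HTX] = 29/140:-1/5 = -29/28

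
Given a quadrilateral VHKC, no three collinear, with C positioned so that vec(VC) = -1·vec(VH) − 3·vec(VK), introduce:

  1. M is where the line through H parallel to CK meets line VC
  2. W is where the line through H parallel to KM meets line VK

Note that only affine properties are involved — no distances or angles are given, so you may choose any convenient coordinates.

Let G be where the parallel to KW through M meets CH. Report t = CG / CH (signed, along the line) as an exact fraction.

Set V = (0, 0), H = (1, 0), K = (0, 1), C = (-1, -3); any affine frame gives the same invariant.
1. M is where the line through H parallel to CK meets line VC ⇒ M = (4, 12)
2. W is where the line through H parallel to KM meets line VK ⇒ W = (0, -11/4)
through M parallel to KW: direction (0, -15/4); meets CH at G = (4, 9/2)
G = C + t·(H−C) with t = 5/2

t = 5/2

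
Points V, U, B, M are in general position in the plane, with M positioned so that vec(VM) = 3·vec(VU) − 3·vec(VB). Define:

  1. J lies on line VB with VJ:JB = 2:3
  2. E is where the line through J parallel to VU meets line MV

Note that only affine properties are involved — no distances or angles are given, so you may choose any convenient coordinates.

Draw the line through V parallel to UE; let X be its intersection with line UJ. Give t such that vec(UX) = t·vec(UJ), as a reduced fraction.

Set V = (0, 0), U = (1, 0), B = (0, 1), M = (3, -3); any affine frame gives the same invariant.
1. J lies on line VB with VJ:JB = 2:3 ⇒ J = (0, 2/5)
2. E is where the line through J parallel to VU meets line MV ⇒ E = (-2/5, 2/5)
through V parallel to UE: direction (-7/5, 2/5); meets UJ at X = (7/2, -1)
X = U + t·(J−U) with t = -5/2

t = -5/2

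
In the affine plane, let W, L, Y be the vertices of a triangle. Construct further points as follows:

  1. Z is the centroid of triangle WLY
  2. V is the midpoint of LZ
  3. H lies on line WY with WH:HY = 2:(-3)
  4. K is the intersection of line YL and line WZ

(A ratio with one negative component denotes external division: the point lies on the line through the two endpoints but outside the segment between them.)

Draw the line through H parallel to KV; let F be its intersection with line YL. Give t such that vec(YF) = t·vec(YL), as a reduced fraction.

Choose coordinates W = (0, 0), L = (1, 0), Y = (0, 1).
1. Z is the centroid of triangle WLY ⇒ Z = (1/3, 1/3)
2. V is the midpoint of LZ ⇒ V = (2/3, 1/6)
3. H lies on line WY with WH:HY = 2:(-3) ⇒ H = (0, -2)
4. K is the intersection of line YL and line WZ ⇒ K = (1/2, 1/2)
through H parallel to KV: direction (1/6, -1/3); meets YL at F = (-3, 4)
F = Y + t·(L−Y) with t = -3

t = -3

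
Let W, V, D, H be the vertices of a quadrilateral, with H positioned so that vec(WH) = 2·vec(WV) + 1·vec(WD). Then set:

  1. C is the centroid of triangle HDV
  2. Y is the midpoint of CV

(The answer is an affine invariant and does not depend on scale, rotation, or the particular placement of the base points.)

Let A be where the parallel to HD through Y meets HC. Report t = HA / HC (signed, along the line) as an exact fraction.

Choose coordinates W = (0, 0), V = (1, 0), D = (0, 1), H = (2, 1).
1. C is the centroid of triangle HDV ⇒ C = (1, 2/3)
2. Y is the midpoint of CV ⇒ Y = (1, 1/3)
through Y parallel to HD: direction (-2, 0); meets HC at A = (0, 1/3)
A = H + t·(C−H) with t = 2

t = 2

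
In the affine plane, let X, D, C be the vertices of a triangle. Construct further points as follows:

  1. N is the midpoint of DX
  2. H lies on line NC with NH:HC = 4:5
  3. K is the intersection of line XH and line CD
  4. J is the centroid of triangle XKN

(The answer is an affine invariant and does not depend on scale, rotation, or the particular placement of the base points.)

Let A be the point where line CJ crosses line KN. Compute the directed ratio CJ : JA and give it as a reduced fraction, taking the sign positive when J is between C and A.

CJ:JA = 7/8

Assign X = (0, 0), D = (1, 0), C = (0, 1) — the answer is frame-independent, so this choice is without loss of generality.
1. N is the midpoint of DX ⇒ N = (1/2, 0)
2. H lies on line NC with NH:HC = 4:5 ⇒ H = (5/18, 4/9)
3. K is the intersection of line XH and line CD ⇒ K = (5/13, 8/13)
4. J is the centroid of triangle XKN ⇒ J = (23/78, 8/39)
line CJ meets KN at A = (115/182, -64/91)
J = C + t·(A−C) with t = 7/15, so CJ:JA = 7/15:8/15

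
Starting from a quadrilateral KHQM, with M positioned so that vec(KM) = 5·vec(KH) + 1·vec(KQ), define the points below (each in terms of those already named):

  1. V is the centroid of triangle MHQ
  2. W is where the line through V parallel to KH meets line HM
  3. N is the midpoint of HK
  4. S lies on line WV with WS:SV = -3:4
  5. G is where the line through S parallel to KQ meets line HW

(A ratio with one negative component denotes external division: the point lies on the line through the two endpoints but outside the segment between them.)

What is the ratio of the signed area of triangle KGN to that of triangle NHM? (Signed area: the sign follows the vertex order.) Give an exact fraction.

[KGN]:[NHM] = -23/12

Set K = (0, 0), H = (1, 0), Q = (0, 1), M = (5, 1); any affine frame gives the same invariant.
1. V is the centroid of triangle MHQ ⇒ V = (2, 2/3)
2. W is where the line through V parallel to KH meets line HM ⇒ W = (11/3, 2/3)
3. N is the midpoint of HK ⇒ N = (1/2, 0)
4. S lies on line WV with WS:SV = -3:4 ⇒ S = (26/3, 2/3)
5. G is where the line through S parallel to KQ meets line HW ⇒ G = (26/3, 23/12)
2·[KGN] = -23/24, 2·[NHM] = 1/2
[KGN]:[NHM] = -23/24:1/2 = -23/12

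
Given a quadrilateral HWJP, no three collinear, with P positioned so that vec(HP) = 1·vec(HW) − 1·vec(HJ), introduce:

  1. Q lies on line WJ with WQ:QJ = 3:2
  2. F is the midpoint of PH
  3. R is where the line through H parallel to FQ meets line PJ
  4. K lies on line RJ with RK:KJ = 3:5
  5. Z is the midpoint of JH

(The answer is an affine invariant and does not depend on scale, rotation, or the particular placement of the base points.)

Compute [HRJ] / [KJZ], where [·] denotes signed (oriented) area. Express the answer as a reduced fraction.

[HRJ]:[KJZ] = 16/5

Work in coordinates with H = (0, 0), W = (1, 0), J = (0, 1), P = (1, -1).
1. Q lies on line WJ with WQ:QJ = 3:2 ⇒ Q = (2/5, 3/5)
2. F is the midpoint of PH ⇒ F = (1/2, -1/2)
3. R is where the line through H parallel to FQ meets line PJ ⇒ R = (-1/9, 11/9)
4. K lies on line RJ with RK:KJ = 3:5 ⇒ K = (-5/72, 41/36)
5. Z is the midpoint of JH ⇒ Z = (0, 1/2)
2·[HRJ] = -1/9, 2·[KJZ] = -5/144
[HRJ]:[KJZ] = -1/9:-5/144 = 16/5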